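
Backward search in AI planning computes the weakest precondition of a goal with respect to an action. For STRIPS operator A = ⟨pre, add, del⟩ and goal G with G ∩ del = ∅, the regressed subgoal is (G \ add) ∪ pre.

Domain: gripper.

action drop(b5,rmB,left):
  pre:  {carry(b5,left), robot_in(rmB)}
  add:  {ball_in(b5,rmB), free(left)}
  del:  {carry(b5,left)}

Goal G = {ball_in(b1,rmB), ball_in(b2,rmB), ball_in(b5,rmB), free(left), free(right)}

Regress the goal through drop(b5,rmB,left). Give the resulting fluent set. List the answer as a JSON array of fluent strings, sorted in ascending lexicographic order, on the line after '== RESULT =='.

Compute (G \ add) ∪ pre:
  G ∩ del = {}  (empty — regression defined)
  G \ add = {ball_in(b1,rmB), ball_in(b2,rmB), ball_in(b5,rmB), free(left), free(right)} \ {ball_in(b5,rmB), free(left)} = {ball_in(b1,rmB), ball_in(b2,rmB), free(right)}
  ∪ pre   = {ball_in(b1,rmB), ball_in(b2,rmB), free(right)} ∪ {carry(b5,left), robot_in(rmB)}
          = {ball_in(b1,rmB), ball_in(b2,rmB), carry(b5,left), free(right), robot_in(rmB)}

== RESULT ==
["ball_in(b1,rmB)", "ball_in(b2,rmB)", "carry(b5,left)", "free(right)", "robot_in(rmB)"]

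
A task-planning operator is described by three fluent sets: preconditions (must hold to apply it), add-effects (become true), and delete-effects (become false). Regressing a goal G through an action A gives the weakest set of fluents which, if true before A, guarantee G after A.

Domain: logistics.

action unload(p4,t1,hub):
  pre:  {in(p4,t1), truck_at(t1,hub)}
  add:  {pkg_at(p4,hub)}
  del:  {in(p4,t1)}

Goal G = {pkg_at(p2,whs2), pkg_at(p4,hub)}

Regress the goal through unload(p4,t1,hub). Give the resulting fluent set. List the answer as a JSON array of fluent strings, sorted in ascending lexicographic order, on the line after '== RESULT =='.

Regress:
  G ∩ del = {}  (empty — regression defined)
  G \ add = {pkg_at(p2,whs2), pkg_at(p4,hub)} \ {pkg_at(p4,hub)} = {pkg_at(p2,whs2)}
  ∪ pre   = {pkg_at(p2,whs2)} ∪ {in(p4,t1), truck_at(t1,hub)}
          = {in(p4,t1), pkg_at(p2,whs2), truck_at(t1,hub)}

== RESULT ==
["in(p4,t1)", "pkg_at(p2,whs2)", "truck_at(t1,hub)"]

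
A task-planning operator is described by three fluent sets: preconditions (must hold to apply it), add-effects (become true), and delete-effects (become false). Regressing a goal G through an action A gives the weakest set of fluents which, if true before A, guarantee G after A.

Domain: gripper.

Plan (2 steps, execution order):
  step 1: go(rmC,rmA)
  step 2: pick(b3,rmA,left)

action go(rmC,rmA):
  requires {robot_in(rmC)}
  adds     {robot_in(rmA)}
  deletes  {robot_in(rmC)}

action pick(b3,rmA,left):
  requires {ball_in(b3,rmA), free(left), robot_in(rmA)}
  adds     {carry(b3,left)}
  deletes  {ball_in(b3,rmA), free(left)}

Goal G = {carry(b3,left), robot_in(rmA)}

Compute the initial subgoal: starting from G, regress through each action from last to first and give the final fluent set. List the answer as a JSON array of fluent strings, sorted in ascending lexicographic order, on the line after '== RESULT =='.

Regress step by step:
  through step 2 (pick(b3,rmA,left)): drop {carry(b3,left)}, keep {robot_in(rmA)}, require {ball_in(b3,rmA), free(left), robot_in(rmA)}
    → {ball_in(b3,rmA), free(left), robot_in(rmA)}
  through step 1 (go(rmC,rmA)): drop {robot_in(rmA)}, keep {ball_in(b3,rmA), free(left)}, require {robot_in(rmC)}
    → {ball_in(b3,rmA), free(left), robot_in(rmC)}

== RESULT ==
["ball_in(b3,rmA)", "free(left)", "robot_in(rmC)"]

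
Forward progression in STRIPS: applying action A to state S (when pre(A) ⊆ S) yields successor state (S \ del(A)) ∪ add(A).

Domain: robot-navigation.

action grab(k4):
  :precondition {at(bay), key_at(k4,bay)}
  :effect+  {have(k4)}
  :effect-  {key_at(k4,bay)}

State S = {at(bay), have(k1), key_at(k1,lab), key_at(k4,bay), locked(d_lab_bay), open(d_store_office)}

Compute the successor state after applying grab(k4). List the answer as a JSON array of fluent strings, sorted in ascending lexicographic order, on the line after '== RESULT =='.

Compute (S \ del) ∪ add:
  pre ⊆ S: {at(bay), key_at(k4,bay)} ⊆ S  — applicable
  S \ del = {at(bay), have(k1), key_at(k1,lab), locked(d_lab_bay), open(d_store_office)}
  ∪ add   = {at(bay), have(k1), have(k4), key_at(k1,lab), locked(d_lab_bay), open(d_store_office)}

== RESULT ==
["at(bay)", "have(k1)", "have(k4)", "key_at(k1,lab)", "locked(d_lab_bay)", "open(d_store_office)"]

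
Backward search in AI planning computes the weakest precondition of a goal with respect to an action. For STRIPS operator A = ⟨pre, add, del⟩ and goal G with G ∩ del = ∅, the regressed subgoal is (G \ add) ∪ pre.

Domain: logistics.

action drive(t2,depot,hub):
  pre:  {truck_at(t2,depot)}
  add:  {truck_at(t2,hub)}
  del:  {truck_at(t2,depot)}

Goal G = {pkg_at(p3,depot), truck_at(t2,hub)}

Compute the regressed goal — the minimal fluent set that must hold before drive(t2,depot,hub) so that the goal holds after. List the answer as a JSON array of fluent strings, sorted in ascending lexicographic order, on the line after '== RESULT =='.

Regress:
  G ∩ del = {}  (empty — regression defined)
  G \ add = {pkg_at(p3,depot), truck_at(t2,hub)} \ {truck_at(t2,hub)} = {pkg_at(p3,depot)}
  ∪ pre   = {pkg_at(p3,depot)} ∪ {truck_at(t2,depot)}
          = {pkg_at(p3,depot), truck_at(t2,depot)}

== RESULT ==
["pkg_at(p3,depot)", "truck_at(t2,depot)"]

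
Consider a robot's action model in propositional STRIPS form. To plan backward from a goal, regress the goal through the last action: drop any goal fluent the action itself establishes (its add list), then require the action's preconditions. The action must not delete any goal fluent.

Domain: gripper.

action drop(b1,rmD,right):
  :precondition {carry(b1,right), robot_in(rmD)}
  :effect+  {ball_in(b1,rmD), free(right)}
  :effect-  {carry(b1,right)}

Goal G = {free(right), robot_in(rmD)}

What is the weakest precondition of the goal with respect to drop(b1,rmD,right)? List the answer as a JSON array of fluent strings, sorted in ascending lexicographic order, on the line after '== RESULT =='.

Compute (G \ add) ∪ pre:
  G ∩ del = {}  (empty — regression defined)
  G \ add = {free(right), robot_in(rmD)} \ {ball_in(b1,rmD), free(right)} = {robot_in(rmD)}
  ∪ pre   = {robot_in(rmD)} ∪ {carry(b1,right), robot_in(rmD)}
          = {carry(b1,right), robot_in(rmD)}

== RESULT ==
["carry(b1,right)", "robot_in(rmD)"]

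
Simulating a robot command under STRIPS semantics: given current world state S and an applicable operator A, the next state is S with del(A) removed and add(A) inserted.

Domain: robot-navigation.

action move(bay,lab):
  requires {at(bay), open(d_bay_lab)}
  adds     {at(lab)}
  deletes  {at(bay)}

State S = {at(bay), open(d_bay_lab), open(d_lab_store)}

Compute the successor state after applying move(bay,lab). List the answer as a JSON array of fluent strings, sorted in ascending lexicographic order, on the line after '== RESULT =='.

Compute (S \ del) ∪ add:
  pre ⊆ S: {at(bay), open(d_bay_lab)} ⊆ S  — applicable
  S \ del = {open(d_bay_lab), open(d_lab_store)}
  ∪ add   = {at(lab), open(d_bay_lab), open(d_lab_store)}

== RESULT ==
["at(lab)", "open(d_bay_lab)", "open(d_lab_store)"]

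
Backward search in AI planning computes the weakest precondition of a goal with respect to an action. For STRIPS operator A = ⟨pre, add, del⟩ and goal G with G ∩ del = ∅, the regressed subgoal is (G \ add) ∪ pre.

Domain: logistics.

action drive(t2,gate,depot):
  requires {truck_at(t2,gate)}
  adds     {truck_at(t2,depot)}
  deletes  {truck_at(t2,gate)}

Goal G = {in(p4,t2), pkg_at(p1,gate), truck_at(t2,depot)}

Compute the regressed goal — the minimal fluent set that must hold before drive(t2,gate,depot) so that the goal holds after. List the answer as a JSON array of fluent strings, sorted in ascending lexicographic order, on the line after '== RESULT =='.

Regress:
  G ∩ del = {}  (empty — regression defined)
  G \ add = {in(p4,t2), pkg_at(p1,gate), truck_at(t2,depot)} \ {truck_at(t2,depot)} = {in(p4,t2), pkg_at(p1,gate)}
  ∪ pre   = {in(p4,t2), pkg_at(p1,gate)} ∪ {truck_at(t2,gate)}
          = {in(p4,t2), pkg_at(p1,gate), truck_at(t2,gate)}

== RESULT ==
["in(p4,t2)", "pkg_at(p1,gate)", "truck_at(t2,gate)"]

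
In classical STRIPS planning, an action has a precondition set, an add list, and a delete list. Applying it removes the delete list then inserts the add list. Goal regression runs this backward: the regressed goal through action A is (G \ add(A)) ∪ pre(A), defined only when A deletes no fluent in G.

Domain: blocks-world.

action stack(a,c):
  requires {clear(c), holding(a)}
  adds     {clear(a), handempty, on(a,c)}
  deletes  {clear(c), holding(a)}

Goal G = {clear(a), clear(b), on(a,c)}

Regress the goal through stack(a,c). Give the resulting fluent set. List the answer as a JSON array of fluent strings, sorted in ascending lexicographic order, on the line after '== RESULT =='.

Regress:
  G ∩ del = {}  (empty — regression defined)
  G \ add = {clear(a), clear(b), on(a,c)} \ {clear(a), handempty, on(a,c)} = {clear(b)}
  ∪ pre   = {clear(b)} ∪ {clear(c), holding(a)}
          = {clear(b), clear(c), holding(a)}

== RESULT ==
["clear(b)", "clear(c)", "holding(a)"]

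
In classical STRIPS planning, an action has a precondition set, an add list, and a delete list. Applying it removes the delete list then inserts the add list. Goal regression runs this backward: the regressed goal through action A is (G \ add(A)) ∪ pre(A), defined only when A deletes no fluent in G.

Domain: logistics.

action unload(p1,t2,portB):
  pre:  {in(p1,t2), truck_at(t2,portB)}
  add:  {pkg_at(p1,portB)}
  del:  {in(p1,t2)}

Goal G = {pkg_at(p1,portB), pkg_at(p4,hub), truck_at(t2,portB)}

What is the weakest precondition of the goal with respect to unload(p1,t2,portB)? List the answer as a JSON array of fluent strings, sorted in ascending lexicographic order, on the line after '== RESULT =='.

Compute (G \ add) ∪ pre:
  G ∩ del = {}  (empty — regression defined)
  G \ add = {pkg_at(p1,portB), pkg_at(p4,hub), truck_at(t2,portB)} \ {pkg_at(p1,portB)} = {pkg_at(p4,hub), truck_at(t2,portB)}
  ∪ pre   = {pkg_at(p4,hub), truck_at(t2,portB)} ∪ {in(p1,t2), truck_at(t2,portB)}
          = {in(p1,t2), pkg_at(p4,hub), truck_at(t2,portB)}

== RESULT ==
["in(p1,t2)", "pkg_at(p4,hub)", "truck_at(t2,portB)"]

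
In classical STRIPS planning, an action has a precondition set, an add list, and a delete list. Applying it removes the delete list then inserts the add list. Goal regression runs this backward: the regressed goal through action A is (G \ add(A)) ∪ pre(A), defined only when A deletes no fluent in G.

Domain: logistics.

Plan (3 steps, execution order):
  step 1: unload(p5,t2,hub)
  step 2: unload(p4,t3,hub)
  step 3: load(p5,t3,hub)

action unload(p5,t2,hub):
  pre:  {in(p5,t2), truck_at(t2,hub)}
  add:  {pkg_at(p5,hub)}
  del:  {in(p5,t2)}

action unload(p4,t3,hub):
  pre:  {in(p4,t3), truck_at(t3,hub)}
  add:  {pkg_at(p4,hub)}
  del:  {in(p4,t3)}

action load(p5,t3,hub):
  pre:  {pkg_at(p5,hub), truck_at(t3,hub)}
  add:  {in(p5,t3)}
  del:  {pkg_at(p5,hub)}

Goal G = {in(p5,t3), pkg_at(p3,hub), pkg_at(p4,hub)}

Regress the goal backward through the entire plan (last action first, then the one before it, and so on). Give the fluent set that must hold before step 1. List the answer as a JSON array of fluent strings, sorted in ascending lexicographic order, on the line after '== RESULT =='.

Regress step by step:
  through step 3 (load(p5,t3,hub)): drop {in(p5,t3)}, keep {pkg_at(p3,hub), pkg_at(p4,hub)}, require {pkg_at(p5,hub), truck_at(t3,hub)}
    → {pkg_at(p3,hub), pkg_at(p4,hub), pkg_at(p5,hub), truck_at(t3,hub)}
  through step 2 (unload(p4,t3,hub)): drop {pkg_at(p4,hub)}, keep {pkg_at(p3,hub), pkg_at(p5,hub), truck_at(t3,hub)}, require {in(p4,t3), truck_at(t3,hub)}
    → {in(p4,t3), pkg_at(p3,hub), pkg_at(p5,hub), truck_at(t3,hub)}
  through step 1 (unload(p5,t2,hub)): drop {pkg_at(p5,hub)}, keep {in(p4,t3), pkg_at(p3,hub), truck_at(t3,hub)}, require {in(p5,t2), truck_at(t2,hub)}
    → {in(p4,t3), in(p5,t2), pkg_at(p3,hub), truck_at(t2,hub), truck_at(t3,hub)}

== RESULT ==
["in(p4,t3)", "in(p5,t2)", "pkg_at(p3,hub)", "truck_at(t2,hub)", "truck_at(t3,hub)"]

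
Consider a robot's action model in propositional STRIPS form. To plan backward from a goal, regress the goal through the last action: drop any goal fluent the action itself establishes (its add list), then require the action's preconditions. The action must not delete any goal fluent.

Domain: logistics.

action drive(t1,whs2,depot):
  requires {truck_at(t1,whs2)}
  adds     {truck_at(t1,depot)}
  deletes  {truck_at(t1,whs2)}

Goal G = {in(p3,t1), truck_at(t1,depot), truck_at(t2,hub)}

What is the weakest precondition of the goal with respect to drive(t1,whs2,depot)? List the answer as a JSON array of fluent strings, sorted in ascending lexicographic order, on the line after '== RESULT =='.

Regress:
  G ∩ del = {}  (empty — regression defined)
  G \ add = {in(p3,t1), truck_at(t1,depot), truck_at(t2,hub)} \ {truck_at(t1,depot)} = {in(p3,t1), truck_at(t2,hub)}
  ∪ pre   = {in(p3,t1), truck_at(t2,hub)} ∪ {truck_at(t1,whs2)}
          = {in(p3,t1), truck_at(t1,whs2), truck_at(t2,hub)}

== RESULT ==
["in(p3,t1)", "truck_at(t1,whs2)", "truck_at(t2,hub)"]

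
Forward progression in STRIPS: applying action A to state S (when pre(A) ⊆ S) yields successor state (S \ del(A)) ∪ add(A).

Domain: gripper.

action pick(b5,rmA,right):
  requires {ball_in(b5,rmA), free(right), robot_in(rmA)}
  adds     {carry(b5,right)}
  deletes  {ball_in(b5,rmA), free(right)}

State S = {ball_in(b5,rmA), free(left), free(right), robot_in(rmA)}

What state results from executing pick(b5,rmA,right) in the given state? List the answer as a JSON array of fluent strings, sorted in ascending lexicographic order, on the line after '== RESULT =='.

Progress:
  pre ⊆ S: {ball_in(b5,rmA), free(right), robot_in(rmA)} ⊆ S  — applicable
  S \ del = {free(left), robot_in(rmA)}
  ∪ add   = {carry(b5,right), free(left), robot_in(rmA)}

== RESULT ==
["carry(b5,right)", "free(left)", "robot_in(rmA)"]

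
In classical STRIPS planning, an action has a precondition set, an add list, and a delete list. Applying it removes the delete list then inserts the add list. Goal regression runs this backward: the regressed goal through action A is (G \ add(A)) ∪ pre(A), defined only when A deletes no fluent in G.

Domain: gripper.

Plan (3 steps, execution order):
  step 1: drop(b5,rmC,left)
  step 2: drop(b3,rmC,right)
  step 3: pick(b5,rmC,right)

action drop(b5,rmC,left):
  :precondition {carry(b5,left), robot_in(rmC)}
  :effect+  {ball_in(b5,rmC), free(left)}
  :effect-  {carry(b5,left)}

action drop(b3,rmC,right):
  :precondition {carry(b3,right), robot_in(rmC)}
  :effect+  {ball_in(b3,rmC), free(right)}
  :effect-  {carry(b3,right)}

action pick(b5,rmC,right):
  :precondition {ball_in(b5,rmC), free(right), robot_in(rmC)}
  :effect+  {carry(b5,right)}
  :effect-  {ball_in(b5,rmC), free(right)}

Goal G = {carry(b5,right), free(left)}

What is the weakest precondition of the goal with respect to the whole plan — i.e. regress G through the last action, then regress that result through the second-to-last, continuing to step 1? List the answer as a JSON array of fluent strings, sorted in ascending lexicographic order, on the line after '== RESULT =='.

Work backward from the goal:
  through step 3 (pick(b5,rmC,right)): drop {carry(b5,right)}, keep {free(left)}, require {ball_in(b5,rmC), free(right), robot_in(rmC)}
    → {ball_in(b5,rmC), free(left), free(right), robot_in(rmC)}
  through step 2 (drop(b3,rmC,right)): drop {free(right)}, keep {ball_in(b5,rmC), free(left), robot_in(rmC)}, require {carry(b3,right), robot_in(rmC)}
    → {ball_in(b5,rmC), carry(b3,right), free(left), robot_in(rmC)}
  through step 1 (drop(b5,rmC,left)): drop {ball_in(b5,rmC), free(left)}, keep {carry(b3,right), robot_in(rmC)}, require {carry(b5,left), robot_in(rmC)}
    → {carry(b3,right), carry(b5,left), robot_in(rmC)}

== RESULT ==
["carry(b3,right)", "carry(b5,left)", "robot_in(rmC)"]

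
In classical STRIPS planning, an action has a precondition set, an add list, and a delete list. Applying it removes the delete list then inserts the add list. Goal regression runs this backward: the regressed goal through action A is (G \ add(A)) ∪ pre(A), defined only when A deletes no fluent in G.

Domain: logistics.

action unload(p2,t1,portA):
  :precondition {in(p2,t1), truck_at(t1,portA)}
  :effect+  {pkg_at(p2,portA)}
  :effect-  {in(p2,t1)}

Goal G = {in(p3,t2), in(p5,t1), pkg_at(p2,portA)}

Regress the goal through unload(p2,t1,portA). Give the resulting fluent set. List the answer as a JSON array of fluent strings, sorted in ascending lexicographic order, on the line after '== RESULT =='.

Regress:
  G ∩ del = {}  (empty — regression defined)
  G \ add = {in(p3,t2), in(p5,t1), pkg_at(p2,portA)} \ {pkg_at(p2,portA)} = {in(p3,t2), in(p5,t1)}
  ∪ pre   = {in(p3,t2), in(p5,t1)} ∪ {in(p2,t1), truck_at(t1,portA)}
          = {in(p2,t1), in(p3,t2), in(p5,t1), truck_at(t1,portA)}

== RESULT ==
["in(p2,t1)", "in(p3,t2)", "in(p5,t1)", "truck_at(t1,portA)"]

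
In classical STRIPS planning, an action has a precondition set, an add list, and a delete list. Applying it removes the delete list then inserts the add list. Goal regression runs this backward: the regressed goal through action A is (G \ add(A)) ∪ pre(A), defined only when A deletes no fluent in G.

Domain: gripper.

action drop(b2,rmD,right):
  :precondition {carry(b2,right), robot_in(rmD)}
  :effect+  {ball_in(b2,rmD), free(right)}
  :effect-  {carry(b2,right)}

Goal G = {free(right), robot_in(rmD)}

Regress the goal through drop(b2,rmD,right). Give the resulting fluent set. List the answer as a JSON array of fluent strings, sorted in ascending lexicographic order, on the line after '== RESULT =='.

Compute (G \ add) ∪ pre:
  G ∩ del = {}  (empty — regression defined)
  G \ add = {free(right), robot_in(rmD)} \ {ball_in(b2,rmD), free(right)} = {robot_in(rmD)}
  ∪ pre   = {robot_in(rmD)} ∪ {carry(b2,right), robot_in(rmD)}
          = {carry(b2,right), robot_in(rmD)}

== RESULT ==
["carry(b2,right)", "robot_in(rmD)"]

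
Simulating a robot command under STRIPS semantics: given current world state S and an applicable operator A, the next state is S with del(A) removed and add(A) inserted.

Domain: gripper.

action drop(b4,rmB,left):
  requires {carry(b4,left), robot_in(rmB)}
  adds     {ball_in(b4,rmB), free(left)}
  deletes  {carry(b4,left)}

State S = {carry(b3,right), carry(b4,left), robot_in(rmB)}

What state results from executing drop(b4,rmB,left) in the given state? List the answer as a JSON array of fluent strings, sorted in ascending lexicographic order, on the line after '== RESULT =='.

Compute (S \ del) ∪ add:
  pre ⊆ S: {carry(b4,left), robot_in(rmB)} ⊆ S  — applicable
  S \ del = {carry(b3,right), robot_in(rmB)}
  ∪ add   = {ball_in(b4,rmB), carry(b3,right), free(left), robot_in(rmB)}

== RESULT ==
["ball_in(b4,rmB)", "carry(b3,right)", "free(left)", "robot_in(rmB)"]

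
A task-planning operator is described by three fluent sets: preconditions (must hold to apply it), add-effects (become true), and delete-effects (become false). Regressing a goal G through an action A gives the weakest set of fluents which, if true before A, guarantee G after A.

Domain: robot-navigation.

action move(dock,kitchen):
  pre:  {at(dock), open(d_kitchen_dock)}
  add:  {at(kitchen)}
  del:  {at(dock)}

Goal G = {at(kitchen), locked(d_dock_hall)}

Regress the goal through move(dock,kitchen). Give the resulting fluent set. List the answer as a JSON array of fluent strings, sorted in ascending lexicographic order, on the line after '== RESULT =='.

Regress:
  G ∩ del = {}  (empty — regression defined)
  G \ add = {at(kitchen), locked(d_dock_hall)} \ {at(kitchen)} = {locked(d_dock_hall)}
  ∪ pre   = {locked(d_dock_hall)} ∪ {at(dock), open(d_kitchen_dock)}
          = {at(dock), locked(d_dock_hall), open(d_kitchen_dock)}

== RESULT ==
["at(dock)", "locked(d_dock_hall)", "open(d_kitchen_dock)"]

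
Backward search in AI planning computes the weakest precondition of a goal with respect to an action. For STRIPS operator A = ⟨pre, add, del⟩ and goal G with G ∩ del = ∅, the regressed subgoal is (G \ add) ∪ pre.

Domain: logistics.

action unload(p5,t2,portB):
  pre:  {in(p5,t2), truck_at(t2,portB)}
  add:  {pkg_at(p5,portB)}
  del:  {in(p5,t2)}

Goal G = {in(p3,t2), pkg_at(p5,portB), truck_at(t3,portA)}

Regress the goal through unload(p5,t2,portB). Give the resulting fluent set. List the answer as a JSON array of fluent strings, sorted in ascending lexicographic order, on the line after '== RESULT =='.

Compute (G \ add) ∪ pre:
  G ∩ del = {}  (empty — regression defined)
  G \ add = {in(p3,t2), pkg_at(p5,portB), truck_at(t3,portA)} \ {pkg_at(p5,portB)} = {in(p3,t2), truck_at(t3,portA)}
  ∪ pre   = {in(p3,t2), truck_at(t3,portA)} ∪ {in(p5,t2), truck_at(t2,portB)}
          = {in(p3,t2), in(p5,t2), truck_at(t2,portB), truck_at(t3,portA)}

== RESULT ==
["in(p3,t2)", "in(p5,t2)", "truck_at(t2,portB)", "truck_at(t3,portA)"]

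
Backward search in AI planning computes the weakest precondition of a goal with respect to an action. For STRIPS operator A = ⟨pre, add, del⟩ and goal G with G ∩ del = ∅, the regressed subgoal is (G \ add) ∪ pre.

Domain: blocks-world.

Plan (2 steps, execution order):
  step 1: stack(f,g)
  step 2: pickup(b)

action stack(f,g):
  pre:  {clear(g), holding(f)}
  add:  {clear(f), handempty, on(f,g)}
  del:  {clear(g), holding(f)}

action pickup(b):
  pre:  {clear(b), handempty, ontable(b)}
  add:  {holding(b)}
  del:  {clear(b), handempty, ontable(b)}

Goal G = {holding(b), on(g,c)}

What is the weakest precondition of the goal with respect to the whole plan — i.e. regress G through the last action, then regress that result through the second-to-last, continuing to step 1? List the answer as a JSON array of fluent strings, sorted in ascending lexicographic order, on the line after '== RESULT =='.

Work backward from the goal:
  through step 2 (pickup(b)): drop {holding(b)}, keep {on(g,c)}, require {clear(b), handempty, ontable(b)}
    → {clear(b), handempty, on(g,c), ontable(b)}
  through step 1 (stack(f,g)): drop {handempty}, keep {clear(b), on(g,c), ontable(b)}, require {clear(g), holding(f)}
    → {clear(b), clear(g), holding(f), on(g,c), ontable(b)}

== RESULT ==
["clear(b)", "clear(g)", "holding(f)", "on(g,c)", "ontable(b)"]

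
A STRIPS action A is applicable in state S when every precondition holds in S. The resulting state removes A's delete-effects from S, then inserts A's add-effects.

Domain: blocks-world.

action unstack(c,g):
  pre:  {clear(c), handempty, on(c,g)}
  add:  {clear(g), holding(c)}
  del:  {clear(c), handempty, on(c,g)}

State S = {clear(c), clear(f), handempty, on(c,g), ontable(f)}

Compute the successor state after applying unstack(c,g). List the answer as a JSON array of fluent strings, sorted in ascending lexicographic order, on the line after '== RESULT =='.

Progress:
  pre ⊆ S: {clear(c), handempty, on(c,g)} ⊆ S  — applicable
  S \ del = {clear(f), ontable(f)}
  ∪ add   = {clear(f), clear(g), holding(c), ontable(f)}

== RESULT ==
["clear(f)", "clear(g)", "holding(c)", "ontable(f)"]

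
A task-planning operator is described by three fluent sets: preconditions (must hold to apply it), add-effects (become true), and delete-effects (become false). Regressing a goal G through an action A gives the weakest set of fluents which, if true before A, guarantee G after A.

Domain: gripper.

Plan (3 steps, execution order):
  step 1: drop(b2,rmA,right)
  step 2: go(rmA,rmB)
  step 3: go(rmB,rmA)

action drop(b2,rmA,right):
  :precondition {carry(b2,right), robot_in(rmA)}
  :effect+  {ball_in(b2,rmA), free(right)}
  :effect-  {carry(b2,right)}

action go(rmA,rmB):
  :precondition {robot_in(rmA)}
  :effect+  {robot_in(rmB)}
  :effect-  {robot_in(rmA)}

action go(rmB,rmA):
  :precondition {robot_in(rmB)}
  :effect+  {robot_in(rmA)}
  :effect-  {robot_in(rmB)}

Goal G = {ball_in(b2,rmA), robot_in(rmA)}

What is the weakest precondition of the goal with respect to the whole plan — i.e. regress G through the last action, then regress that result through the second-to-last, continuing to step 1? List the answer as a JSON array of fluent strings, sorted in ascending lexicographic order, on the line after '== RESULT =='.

Regress step by step:
  through step 3 (go(rmB,rmA)): drop {robot_in(rmA)}, keep {ball_in(b2,rmA)}, require {robot_in(rmB)}
    → {ball_in(b2,rmA), robot_in(rmB)}
  through step 2 (go(rmA,rmB)): drop {robot_in(rmB)}, keep {ball_in(b2,rmA)}, require {robot_in(rmA)}
    → {ball_in(b2,rmA), robot_in(rmA)}
  through step 1 (drop(b2,rmA,right)): drop {ball_in(b2,rmA)}, keep {robot_in(rmA)}, require {carry(b2,right), robot_in(rmA)}
    → {carry(b2,right), robot_in(rmA)}

== RESULT ==
["carry(b2,right)", "robot_in(rmA)"]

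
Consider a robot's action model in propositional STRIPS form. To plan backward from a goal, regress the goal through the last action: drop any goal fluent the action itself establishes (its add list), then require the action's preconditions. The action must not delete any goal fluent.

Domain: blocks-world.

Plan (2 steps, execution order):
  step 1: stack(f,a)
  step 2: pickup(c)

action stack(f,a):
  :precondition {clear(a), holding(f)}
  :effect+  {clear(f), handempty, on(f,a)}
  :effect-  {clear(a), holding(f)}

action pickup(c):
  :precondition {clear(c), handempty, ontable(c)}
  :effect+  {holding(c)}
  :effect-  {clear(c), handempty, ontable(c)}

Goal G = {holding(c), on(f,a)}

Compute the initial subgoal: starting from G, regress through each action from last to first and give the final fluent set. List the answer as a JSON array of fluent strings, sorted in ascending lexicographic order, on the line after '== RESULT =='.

Regress step by step:
  through step 2 (pickup(c)): drop {holding(c)}, keep {on(f,a)}, require {clear(c), handempty, ontable(c)}
    → {clear(c), handempty, on(f,a), ontable(c)}
  through step 1 (stack(f,a)): drop {handempty, on(f,a)}, keep {clear(c), ontable(c)}, require {clear(a), holding(f)}
    → {clear(a), clear(c), holding(f), ontable(c)}

== RESULT ==
["clear(a)", "clear(c)", "holding(f)", "ontable(c)"]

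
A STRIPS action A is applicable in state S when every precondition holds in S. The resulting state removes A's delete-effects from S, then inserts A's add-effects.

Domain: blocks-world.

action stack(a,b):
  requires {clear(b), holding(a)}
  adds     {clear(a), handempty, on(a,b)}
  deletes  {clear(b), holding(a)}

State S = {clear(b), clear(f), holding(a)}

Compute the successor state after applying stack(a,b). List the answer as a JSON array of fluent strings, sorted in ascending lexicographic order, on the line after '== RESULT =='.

Compute (S \ del) ∪ add:
  pre ⊆ S: {clear(b), holding(a)} ⊆ S  — applicable
  S \ del = {clear(f)}
  ∪ add   = {clear(a), clear(f), handempty, on(a,b)}

== RESULT ==
["clear(a)", "clear(f)", "handempty", "on(a,b)"]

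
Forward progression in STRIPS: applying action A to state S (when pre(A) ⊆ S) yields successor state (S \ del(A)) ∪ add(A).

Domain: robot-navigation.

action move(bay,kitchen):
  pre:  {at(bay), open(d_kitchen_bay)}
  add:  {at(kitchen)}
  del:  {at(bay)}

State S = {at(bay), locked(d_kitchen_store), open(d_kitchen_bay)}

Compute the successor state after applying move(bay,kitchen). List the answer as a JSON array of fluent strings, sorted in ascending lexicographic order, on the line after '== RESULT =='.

Progress:
  pre ⊆ S: {at(bay), open(d_kitchen_bay)} ⊆ S  — applicable
  S \ del = {locked(d_kitchen_store), open(d_kitchen_bay)}
  ∪ add   = {at(kitchen), locked(d_kitchen_store), open(d_kitchen_bay)}

== RESULT ==
["at(kitchen)", "locked(d_kitchen_store)", "open(d_kitchen_bay)"]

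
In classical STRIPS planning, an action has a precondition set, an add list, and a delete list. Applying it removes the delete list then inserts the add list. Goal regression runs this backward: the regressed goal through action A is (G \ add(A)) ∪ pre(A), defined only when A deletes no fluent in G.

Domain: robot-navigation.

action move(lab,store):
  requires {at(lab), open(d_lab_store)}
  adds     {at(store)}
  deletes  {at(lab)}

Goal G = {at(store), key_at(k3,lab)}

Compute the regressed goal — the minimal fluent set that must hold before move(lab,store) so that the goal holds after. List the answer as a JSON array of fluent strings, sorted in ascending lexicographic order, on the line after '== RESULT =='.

Regress:
  G ∩ del = {}  (empty — regression defined)
  G \ add = {at(store), key_at(k3,lab)} \ {at(store)} = {key_at(k3,lab)}
  ∪ pre   = {key_at(k3,lab)} ∪ {at(lab), open(d_lab_store)}
          = {at(lab), key_at(k3,lab), open(d_lab_store)}

== RESULT ==
["at(lab)", "key_at(k3,lab)", "open(d_lab_store)"]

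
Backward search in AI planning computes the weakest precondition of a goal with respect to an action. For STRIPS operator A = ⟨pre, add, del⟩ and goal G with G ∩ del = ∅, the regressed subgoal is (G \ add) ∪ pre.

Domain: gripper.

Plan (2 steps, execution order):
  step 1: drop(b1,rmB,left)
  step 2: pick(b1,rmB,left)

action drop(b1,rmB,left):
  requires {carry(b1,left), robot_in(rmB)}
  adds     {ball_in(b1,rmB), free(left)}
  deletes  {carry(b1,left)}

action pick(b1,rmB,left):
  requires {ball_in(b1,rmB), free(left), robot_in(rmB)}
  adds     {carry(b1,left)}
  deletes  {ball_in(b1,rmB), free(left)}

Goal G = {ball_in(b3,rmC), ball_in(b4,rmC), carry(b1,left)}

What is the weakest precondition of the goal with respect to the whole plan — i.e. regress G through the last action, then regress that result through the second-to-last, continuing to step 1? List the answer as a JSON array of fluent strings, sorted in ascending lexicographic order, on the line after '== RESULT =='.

Work backward from the goal:
  through step 2 (pick(b1,rmB,left)): drop {carry(b1,left)}, keep {ball_in(b3,rmC), ball_in(b4,rmC)}, require {ball_in(b1,rmB), free(left), robot_in(rmB)}
    → {ball_in(b1,rmB), ball_in(b3,rmC), ball_in(b4,rmC), free(left), robot_in(rmB)}
  through step 1 (drop(b1,rmB,left)): drop {ball_in(b1,rmB), free(left)}, keep {ball_in(b3,rmC), ball_in(b4,rmC), robot_in(rmB)}, require {carry(b1,left), robot_in(rmB)}
    → {ball_in(b3,rmC), ball_in(b4,rmC), carry(b1,left), robot_in(rmB)}

== RESULT ==
["ball_in(b3,rmC)", "ball_in(b4,rmC)", "carry(b1,left)", "robot_in(rmB)"]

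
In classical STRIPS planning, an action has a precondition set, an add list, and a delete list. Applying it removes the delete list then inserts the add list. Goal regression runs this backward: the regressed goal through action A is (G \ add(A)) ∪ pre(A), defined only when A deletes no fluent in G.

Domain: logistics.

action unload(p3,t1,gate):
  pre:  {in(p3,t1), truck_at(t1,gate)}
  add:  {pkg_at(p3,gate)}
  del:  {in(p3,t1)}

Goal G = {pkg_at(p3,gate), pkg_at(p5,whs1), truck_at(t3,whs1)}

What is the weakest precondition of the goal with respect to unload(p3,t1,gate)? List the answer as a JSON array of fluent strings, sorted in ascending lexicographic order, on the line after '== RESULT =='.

Regress:
  G ∩ del = {}  (empty — regression defined)
  G \ add = {pkg_at(p3,gate), pkg_at(p5,whs1), truck_at(t3,whs1)} \ {pkg_at(p3,gate)} = {pkg_at(p5,whs1), truck_at(t3,whs1)}
  ∪ pre   = {pkg_at(p5,whs1), truck_at(t3,whs1)} ∪ {in(p3,t1), truck_at(t1,gate)}
          = {in(p3,t1), pkg_at(p5,whs1), truck_at(t1,gate), truck_at(t3,whs1)}

== RESULT ==
["in(p3,t1)", "pkg_at(p5,whs1)", "truck_at(t1,gate)", "truck_at(t3,whs1)"]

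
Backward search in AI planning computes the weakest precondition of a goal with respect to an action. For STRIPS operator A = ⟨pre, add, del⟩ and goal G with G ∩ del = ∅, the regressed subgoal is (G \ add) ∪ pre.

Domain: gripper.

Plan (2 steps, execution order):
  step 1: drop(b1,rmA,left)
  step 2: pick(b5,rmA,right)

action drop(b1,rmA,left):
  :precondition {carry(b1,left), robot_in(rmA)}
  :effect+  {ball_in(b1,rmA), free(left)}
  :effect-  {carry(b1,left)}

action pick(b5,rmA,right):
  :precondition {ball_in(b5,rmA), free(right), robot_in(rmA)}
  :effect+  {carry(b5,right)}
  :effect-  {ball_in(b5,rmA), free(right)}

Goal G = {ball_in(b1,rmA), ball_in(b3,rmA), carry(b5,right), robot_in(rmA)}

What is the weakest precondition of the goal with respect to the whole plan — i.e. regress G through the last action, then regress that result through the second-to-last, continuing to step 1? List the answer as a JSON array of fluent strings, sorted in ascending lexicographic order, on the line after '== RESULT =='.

Work backward from the goal:
  through step 2 (pick(b5,rmA,right)): drop {carry(b5,right)}, keep {ball_in(b1,rmA), ball_in(b3,rmA), robot_in(rmA)}, require {ball_in(b5,rmA), free(right), robot_in(rmA)}
    → {ball_in(b1,rmA), ball_in(b3,rmA), ball_in(b5,rmA), free(right), robot_in(rmA)}
  through step 1 (drop(b1,rmA,left)): drop {ball_in(b1,rmA)}, keep {ball_in(b3,rmA), ball_in(b5,rmA), free(right), robot_in(rmA)}, require {carry(b1,left), robot_in(rmA)}
    → {ball_in(b3,rmA), ball_in(b5,rmA), carry(b1,left), free(right), robot_in(rmA)}

== RESULT ==
["ball_in(b3,rmA)", "ball_in(b5,rmA)", "carry(b1,left)", "free(right)", "robot_in(rmA)"]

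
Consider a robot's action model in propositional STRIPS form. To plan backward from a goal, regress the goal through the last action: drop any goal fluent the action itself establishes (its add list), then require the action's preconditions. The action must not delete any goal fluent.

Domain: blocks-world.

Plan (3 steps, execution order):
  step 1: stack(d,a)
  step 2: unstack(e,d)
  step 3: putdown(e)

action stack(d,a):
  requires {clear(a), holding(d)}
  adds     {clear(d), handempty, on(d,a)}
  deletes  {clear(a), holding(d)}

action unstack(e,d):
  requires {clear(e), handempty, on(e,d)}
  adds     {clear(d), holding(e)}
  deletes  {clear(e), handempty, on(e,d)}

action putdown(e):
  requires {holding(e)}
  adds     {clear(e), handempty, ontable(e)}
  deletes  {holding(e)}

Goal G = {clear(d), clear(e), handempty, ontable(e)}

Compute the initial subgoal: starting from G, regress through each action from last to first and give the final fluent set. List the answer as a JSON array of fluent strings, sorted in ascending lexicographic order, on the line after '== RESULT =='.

Work backward from the goal:
  through step 3 (putdown(e)): drop {clear(e), handempty, ontable(e)}, keep {clear(d)}, require {holding(e)}
    → {clear(d), holding(e)}
  through step 2 (unstack(e,d)): drop {clear(d), holding(e)}, keep {}, require {clear(e), handempty, on(e,d)}
    → {clear(e), handempty, on(e,d)}
  through step 1 (stack(d,a)): drop {handempty}, keep {clear(e), on(e,d)}, require {clear(a), holding(d)}
    → {clear(a), clear(e), holding(d), on(e,d)}

== RESULT ==
["clear(a)", "clear(e)", "holding(d)", "on(e,d)"]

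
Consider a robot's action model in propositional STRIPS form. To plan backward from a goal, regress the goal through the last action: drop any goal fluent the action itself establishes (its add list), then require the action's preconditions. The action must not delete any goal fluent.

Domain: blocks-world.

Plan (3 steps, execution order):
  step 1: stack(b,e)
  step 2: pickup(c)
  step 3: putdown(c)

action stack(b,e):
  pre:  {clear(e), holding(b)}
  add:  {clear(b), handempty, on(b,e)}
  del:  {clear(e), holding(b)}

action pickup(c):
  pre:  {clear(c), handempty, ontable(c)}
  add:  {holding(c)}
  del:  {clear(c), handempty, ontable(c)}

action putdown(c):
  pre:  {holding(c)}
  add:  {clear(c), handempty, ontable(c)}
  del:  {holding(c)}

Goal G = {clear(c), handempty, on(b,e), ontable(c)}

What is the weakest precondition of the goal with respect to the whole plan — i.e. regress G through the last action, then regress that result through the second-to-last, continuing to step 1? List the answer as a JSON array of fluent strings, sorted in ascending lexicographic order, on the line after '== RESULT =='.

Regress step by step:
  through step 3 (putdown(c)): drop {clear(c), handempty, ontable(c)}, keep {on(b,e)}, require {holding(c)}
    → {holding(c), on(b,e)}
  through step 2 (pickup(c)): drop {holding(c)}, keep {on(b,e)}, require {clear(c), handempty, ontable(c)}
    → {clear(c), handempty, on(b,e), ontable(c)}
  through step 1 (stack(b,e)): drop {handempty, on(b,e)}, keep {clear(c), ontable(c)}, require {clear(e), holding(b)}
    → {clear(c), clear(e), holding(b), ontable(c)}

== RESULT ==
["clear(c)", "clear(e)", "holding(b)", "ontable(c)"]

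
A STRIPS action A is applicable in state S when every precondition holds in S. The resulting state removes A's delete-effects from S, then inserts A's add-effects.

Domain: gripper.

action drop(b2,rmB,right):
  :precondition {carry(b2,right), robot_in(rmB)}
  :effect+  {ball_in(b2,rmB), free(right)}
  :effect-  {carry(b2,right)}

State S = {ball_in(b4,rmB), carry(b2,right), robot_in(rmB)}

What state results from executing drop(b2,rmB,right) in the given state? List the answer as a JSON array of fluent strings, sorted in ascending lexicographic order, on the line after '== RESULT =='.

Compute (S \ del) ∪ add:
  pre ⊆ S: {carry(b2,right), robot_in(rmB)} ⊆ S  — applicable
  S \ del = {ball_in(b4,rmB), robot_in(rmB)}
  ∪ add   = {ball_in(b2,rmB), ball_in(b4,rmB), free(right), robot_in(rmB)}

== RESULT ==
["ball_in(b2,rmB)", "ball_in(b4,rmB)", "free(right)", "robot_in(rmB)"]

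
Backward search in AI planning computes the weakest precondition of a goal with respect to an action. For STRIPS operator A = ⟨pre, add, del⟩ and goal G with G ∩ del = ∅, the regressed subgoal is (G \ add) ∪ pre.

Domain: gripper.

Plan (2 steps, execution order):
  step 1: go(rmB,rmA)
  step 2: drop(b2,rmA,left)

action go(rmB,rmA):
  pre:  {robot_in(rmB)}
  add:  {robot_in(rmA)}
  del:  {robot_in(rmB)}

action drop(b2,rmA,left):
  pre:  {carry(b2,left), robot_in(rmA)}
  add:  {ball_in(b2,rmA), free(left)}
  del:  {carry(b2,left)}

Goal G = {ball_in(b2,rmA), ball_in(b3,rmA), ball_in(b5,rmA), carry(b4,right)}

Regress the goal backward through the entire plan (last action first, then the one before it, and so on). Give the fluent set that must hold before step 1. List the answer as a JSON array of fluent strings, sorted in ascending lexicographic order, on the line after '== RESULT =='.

Work backward from the goal:
  through step 2 (drop(b2,rmA,left)): drop {ball_in(b2,rmA)}, keep {ball_in(b3,rmA), ball_in(b5,rmA), carry(b4,right)}, require {carry(b2,left), robot_in(rmA)}
    → {ball_in(b3,rmA), ball_in(b5,rmA), carry(b2,left), carry(b4,right), robot_in(rmA)}
  through step 1 (go(rmB,rmA)): drop {robot_in(rmA)}, keep {ball_in(b3,rmA), ball_in(b5,rmA), carry(b2,left), carry(b4,right)}, require {robot_in(rmB)}
    → {ball_in(b3,rmA), ball_in(b5,rmA), carry(b2,left), carry(b4,right), robot_in(rmB)}

== RESULT ==
["ball_in(b3,rmA)", "ball_in(b5,rmA)", "carry(b2,left)", "carry(b4,right)", "robot_in(rmB)"]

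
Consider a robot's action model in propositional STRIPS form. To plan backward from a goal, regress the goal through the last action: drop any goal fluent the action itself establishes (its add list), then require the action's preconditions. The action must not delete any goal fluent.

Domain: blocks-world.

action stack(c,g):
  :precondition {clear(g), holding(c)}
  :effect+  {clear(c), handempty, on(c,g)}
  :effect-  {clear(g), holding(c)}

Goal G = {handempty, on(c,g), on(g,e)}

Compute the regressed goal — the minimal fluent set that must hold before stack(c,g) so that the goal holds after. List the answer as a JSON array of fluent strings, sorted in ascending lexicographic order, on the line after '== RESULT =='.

Compute (G \ add) ∪ pre:
  G ∩ del = {}  (empty — regression defined)
  G \ add = {handempty, on(c,g), on(g,e)} \ {clear(c), handempty, on(c,g)} = {on(g,e)}
  ∪ pre   = {on(g,e)} ∪ {clear(g), holding(c)}
          = {clear(g), holding(c), on(g,e)}

== RESULT ==
["clear(g)", "holding(c)", "on(g,e)"]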